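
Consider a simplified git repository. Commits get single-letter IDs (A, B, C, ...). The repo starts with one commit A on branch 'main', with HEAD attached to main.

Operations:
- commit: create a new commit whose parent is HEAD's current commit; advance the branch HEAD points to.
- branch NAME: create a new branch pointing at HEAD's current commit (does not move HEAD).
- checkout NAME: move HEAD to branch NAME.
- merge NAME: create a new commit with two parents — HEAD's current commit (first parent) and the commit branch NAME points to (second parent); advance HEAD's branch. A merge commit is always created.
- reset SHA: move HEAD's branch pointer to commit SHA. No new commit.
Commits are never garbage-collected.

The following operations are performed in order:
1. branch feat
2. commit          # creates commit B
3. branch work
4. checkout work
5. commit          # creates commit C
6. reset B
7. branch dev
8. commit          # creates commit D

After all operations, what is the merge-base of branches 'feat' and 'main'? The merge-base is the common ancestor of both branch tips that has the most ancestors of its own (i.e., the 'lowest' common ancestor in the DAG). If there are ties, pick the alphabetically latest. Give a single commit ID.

After op 1 (branch): HEAD=main@A [feat=A main=A]
After op 2 (commit): HEAD=main@B [feat=A main=B]
After op 3 (branch): HEAD=main@B [feat=A main=B work=B]
After op 4 (checkout): HEAD=work@B [feat=A main=B work=B]
After op 5 (commit): HEAD=work@C [feat=A main=B work=C]
After op 6 (reset): HEAD=work@B [feat=A main=B work=B]
After op 7 (branch): HEAD=work@B [dev=B feat=A main=B work=B]
After op 8 (commit): HEAD=work@D [dev=B feat=A main=B work=D]
ancestors(feat=A): ['A']
ancestors(main=B): ['A', 'B']
common: ['A']

Answer: A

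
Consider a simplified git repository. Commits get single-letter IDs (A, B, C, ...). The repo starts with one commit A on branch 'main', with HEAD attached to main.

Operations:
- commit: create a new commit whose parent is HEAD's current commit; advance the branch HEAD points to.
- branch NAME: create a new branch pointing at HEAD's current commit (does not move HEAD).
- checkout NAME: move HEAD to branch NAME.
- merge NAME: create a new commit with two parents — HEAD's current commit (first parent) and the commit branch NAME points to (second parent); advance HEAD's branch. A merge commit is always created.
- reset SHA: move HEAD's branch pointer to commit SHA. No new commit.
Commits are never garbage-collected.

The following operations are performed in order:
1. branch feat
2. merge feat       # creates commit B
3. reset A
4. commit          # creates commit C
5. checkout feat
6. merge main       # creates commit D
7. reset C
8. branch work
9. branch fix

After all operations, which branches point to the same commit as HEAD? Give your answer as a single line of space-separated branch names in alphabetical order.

After op 1 (branch): HEAD=main@A [feat=A main=A]
After op 2 (merge): HEAD=main@B [feat=A main=B]
After op 3 (reset): HEAD=main@A [feat=A main=A]
After op 4 (commit): HEAD=main@C [feat=A main=C]
After op 5 (checkout): HEAD=feat@A [feat=A main=C]
After op 6 (merge): HEAD=feat@D [feat=D main=C]
After op 7 (reset): HEAD=feat@C [feat=C main=C]
After op 8 (branch): HEAD=feat@C [feat=C main=C work=C]
After op 9 (branch): HEAD=feat@C [feat=C fix=C main=C work=C]

Answer: feat fix main work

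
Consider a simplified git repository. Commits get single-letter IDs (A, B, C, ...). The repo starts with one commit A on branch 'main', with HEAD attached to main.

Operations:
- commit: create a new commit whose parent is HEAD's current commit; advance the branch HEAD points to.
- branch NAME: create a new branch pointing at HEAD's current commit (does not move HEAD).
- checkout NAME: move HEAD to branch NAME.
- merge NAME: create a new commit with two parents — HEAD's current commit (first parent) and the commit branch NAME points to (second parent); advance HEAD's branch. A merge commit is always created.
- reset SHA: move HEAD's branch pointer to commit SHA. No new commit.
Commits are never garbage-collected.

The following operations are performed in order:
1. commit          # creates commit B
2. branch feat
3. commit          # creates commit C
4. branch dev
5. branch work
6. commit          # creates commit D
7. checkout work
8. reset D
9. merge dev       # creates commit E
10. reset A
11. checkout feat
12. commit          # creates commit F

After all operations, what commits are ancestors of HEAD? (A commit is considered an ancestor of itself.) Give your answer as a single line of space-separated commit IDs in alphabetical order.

After op 1 (commit): HEAD=main@B [main=B]
After op 2 (branch): HEAD=main@B [feat=B main=B]
After op 3 (commit): HEAD=main@C [feat=B main=C]
After op 4 (branch): HEAD=main@C [dev=C feat=B main=C]
After op 5 (branch): HEAD=main@C [dev=C feat=B main=C work=C]
After op 6 (commit): HEAD=main@D [dev=C feat=B main=D work=C]
After op 7 (checkout): HEAD=work@C [dev=C feat=B main=D work=C]
After op 8 (reset): HEAD=work@D [dev=C feat=B main=D work=D]
After op 9 (merge): HEAD=work@E [dev=C feat=B main=D work=E]
After op 10 (reset): HEAD=work@A [dev=C feat=B main=D work=A]
After op 11 (checkout): HEAD=feat@B [dev=C feat=B main=D work=A]
After op 12 (commit): HEAD=feat@F [dev=C feat=F main=D work=A]

Answer: A B F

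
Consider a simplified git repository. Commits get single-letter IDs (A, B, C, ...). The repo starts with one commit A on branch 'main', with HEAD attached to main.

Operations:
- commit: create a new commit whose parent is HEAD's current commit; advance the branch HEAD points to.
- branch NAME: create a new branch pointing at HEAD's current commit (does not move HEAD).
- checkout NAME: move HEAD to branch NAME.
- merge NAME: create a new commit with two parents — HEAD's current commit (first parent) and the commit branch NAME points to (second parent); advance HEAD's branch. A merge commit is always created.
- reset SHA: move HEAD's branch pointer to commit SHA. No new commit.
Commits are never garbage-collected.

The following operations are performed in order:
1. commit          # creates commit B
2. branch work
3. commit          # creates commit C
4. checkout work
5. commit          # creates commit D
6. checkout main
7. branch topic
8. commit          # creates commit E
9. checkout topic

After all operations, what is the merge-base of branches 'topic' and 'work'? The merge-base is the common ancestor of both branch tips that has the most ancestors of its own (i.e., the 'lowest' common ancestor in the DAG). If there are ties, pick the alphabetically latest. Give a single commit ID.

After op 1 (commit): HEAD=main@B [main=B]
After op 2 (branch): HEAD=main@B [main=B work=B]
After op 3 (commit): HEAD=main@C [main=C work=B]
After op 4 (checkout): HEAD=work@B [main=C work=B]
After op 5 (commit): HEAD=work@D [main=C work=D]
After op 6 (checkout): HEAD=main@C [main=C work=D]
After op 7 (branch): HEAD=main@C [main=C topic=C work=D]
After op 8 (commit): HEAD=main@E [main=E topic=C work=D]
After op 9 (checkout): HEAD=topic@C [main=E topic=C work=D]
ancestors(topic=C): ['A', 'B', 'C']
ancestors(work=D): ['A', 'B', 'D']
common: ['A', 'B']

Answer: B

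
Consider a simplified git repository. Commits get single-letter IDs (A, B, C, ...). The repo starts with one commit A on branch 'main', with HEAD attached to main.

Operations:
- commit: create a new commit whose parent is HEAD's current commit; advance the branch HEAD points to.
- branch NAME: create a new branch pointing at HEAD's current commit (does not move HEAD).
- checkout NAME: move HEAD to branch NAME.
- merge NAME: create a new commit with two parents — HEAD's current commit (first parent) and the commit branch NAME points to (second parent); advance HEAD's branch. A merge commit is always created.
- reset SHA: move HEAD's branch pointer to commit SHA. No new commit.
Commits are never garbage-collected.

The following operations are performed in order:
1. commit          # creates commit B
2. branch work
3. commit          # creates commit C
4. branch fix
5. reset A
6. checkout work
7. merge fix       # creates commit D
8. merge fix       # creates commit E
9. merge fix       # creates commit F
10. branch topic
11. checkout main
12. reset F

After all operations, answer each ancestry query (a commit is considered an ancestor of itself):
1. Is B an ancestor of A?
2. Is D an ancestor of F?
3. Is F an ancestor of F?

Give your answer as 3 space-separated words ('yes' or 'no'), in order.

After op 1 (commit): HEAD=main@B [main=B]
After op 2 (branch): HEAD=main@B [main=B work=B]
After op 3 (commit): HEAD=main@C [main=C work=B]
After op 4 (branch): HEAD=main@C [fix=C main=C work=B]
After op 5 (reset): HEAD=main@A [fix=C main=A work=B]
After op 6 (checkout): HEAD=work@B [fix=C main=A work=B]
After op 7 (merge): HEAD=work@D [fix=C main=A work=D]
After op 8 (merge): HEAD=work@E [fix=C main=A work=E]
After op 9 (merge): HEAD=work@F [fix=C main=A work=F]
After op 10 (branch): HEAD=work@F [fix=C main=A topic=F work=F]
After op 11 (checkout): HEAD=main@A [fix=C main=A topic=F work=F]
After op 12 (reset): HEAD=main@F [fix=C main=F topic=F work=F]
ancestors(A) = {A}; B in? no
ancestors(F) = {A,B,C,D,E,F}; D in? yes
ancestors(F) = {A,B,C,D,E,F}; F in? yes

Answer: no yes yes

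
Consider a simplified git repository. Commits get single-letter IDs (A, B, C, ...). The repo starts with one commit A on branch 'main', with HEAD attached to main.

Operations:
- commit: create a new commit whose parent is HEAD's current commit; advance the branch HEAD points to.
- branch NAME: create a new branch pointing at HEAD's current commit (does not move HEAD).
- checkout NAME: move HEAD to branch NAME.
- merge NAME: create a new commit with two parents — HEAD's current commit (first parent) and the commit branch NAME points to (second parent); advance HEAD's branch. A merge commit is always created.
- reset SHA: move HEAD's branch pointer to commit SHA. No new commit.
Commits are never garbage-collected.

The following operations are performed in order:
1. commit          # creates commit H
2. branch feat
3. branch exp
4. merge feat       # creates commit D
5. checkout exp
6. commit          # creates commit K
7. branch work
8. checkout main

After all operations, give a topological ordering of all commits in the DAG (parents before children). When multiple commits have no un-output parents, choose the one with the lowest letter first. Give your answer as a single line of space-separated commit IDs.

After op 1 (commit): HEAD=main@H [main=H]
After op 2 (branch): HEAD=main@H [feat=H main=H]
After op 3 (branch): HEAD=main@H [exp=H feat=H main=H]
After op 4 (merge): HEAD=main@D [exp=H feat=H main=D]
After op 5 (checkout): HEAD=exp@H [exp=H feat=H main=D]
After op 6 (commit): HEAD=exp@K [exp=K feat=H main=D]
After op 7 (branch): HEAD=exp@K [exp=K feat=H main=D work=K]
After op 8 (checkout): HEAD=main@D [exp=K feat=H main=D work=K]
commit A: parents=[]
commit D: parents=['H', 'H']
commit H: parents=['A']
commit K: parents=['H']

Answer: A H D K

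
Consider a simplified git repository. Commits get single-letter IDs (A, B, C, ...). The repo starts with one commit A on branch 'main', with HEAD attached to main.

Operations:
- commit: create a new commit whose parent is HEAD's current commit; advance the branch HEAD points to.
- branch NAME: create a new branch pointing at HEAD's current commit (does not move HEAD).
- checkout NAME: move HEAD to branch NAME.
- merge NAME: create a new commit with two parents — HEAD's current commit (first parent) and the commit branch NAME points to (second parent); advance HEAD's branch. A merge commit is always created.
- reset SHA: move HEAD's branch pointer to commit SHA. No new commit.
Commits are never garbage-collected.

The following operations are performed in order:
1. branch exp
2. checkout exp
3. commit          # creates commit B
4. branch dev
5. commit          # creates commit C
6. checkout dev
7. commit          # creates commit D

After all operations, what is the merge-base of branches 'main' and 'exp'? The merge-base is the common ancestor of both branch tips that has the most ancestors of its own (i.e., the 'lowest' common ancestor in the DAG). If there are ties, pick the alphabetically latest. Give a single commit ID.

Answer: A

Derivation:
After op 1 (branch): HEAD=main@A [exp=A main=A]
After op 2 (checkout): HEAD=exp@A [exp=A main=A]
After op 3 (commit): HEAD=exp@B [exp=B main=A]
After op 4 (branch): HEAD=exp@B [dev=B exp=B main=A]
After op 5 (commit): HEAD=exp@C [dev=B exp=C main=A]
After op 6 (checkout): HEAD=dev@B [dev=B exp=C main=A]
After op 7 (commit): HEAD=dev@D [dev=D exp=C main=A]
ancestors(main=A): ['A']
ancestors(exp=C): ['A', 'B', 'C']
common: ['A']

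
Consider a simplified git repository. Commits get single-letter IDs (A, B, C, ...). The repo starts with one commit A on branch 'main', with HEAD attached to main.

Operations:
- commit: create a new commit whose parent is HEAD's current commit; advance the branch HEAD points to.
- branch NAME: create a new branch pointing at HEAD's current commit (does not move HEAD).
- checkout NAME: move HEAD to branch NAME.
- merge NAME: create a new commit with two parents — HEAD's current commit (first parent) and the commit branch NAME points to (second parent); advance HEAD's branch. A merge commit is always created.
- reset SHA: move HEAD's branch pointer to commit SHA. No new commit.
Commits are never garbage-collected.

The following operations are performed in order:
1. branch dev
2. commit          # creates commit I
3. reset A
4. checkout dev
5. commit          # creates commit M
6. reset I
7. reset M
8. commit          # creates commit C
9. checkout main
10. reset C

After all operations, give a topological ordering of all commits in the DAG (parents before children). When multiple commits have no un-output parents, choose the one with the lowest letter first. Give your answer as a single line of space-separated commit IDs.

After op 1 (branch): HEAD=main@A [dev=A main=A]
After op 2 (commit): HEAD=main@I [dev=A main=I]
After op 3 (reset): HEAD=main@A [dev=A main=A]
After op 4 (checkout): HEAD=dev@A [dev=A main=A]
After op 5 (commit): HEAD=dev@M [dev=M main=A]
After op 6 (reset): HEAD=dev@I [dev=I main=A]
After op 7 (reset): HEAD=dev@M [dev=M main=A]
After op 8 (commit): HEAD=dev@C [dev=C main=A]
After op 9 (checkout): HEAD=main@A [dev=C main=A]
After op 10 (reset): HEAD=main@C [dev=C main=C]
commit A: parents=[]
commit C: parents=['M']
commit I: parents=['A']
commit M: parents=['A']

Answer: A I M C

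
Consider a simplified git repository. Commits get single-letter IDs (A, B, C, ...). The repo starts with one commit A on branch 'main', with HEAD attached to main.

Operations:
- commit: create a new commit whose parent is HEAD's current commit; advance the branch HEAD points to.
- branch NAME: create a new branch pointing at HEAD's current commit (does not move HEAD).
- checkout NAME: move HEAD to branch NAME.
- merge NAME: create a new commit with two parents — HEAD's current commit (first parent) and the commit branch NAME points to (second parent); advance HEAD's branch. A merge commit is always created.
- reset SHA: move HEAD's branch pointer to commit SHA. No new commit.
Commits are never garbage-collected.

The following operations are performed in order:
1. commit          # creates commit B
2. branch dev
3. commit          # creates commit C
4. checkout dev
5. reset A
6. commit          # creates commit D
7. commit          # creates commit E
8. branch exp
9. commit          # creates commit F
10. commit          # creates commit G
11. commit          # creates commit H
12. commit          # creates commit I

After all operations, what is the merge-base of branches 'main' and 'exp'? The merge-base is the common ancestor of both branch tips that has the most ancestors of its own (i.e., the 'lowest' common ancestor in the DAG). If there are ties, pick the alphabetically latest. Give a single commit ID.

After op 1 (commit): HEAD=main@B [main=B]
After op 2 (branch): HEAD=main@B [dev=B main=B]
After op 3 (commit): HEAD=main@C [dev=B main=C]
After op 4 (checkout): HEAD=dev@B [dev=B main=C]
After op 5 (reset): HEAD=dev@A [dev=A main=C]
After op 6 (commit): HEAD=dev@D [dev=D main=C]
After op 7 (commit): HEAD=dev@E [dev=E main=C]
After op 8 (branch): HEAD=dev@E [dev=E exp=E main=C]
After op 9 (commit): HEAD=dev@F [dev=F exp=E main=C]
After op 10 (commit): HEAD=dev@G [dev=G exp=E main=C]
After op 11 (commit): HEAD=dev@H [dev=H exp=E main=C]
After op 12 (commit): HEAD=dev@I [dev=I exp=E main=C]
ancestors(main=C): ['A', 'B', 'C']
ancestors(exp=E): ['A', 'D', 'E']
common: ['A']

Answer: A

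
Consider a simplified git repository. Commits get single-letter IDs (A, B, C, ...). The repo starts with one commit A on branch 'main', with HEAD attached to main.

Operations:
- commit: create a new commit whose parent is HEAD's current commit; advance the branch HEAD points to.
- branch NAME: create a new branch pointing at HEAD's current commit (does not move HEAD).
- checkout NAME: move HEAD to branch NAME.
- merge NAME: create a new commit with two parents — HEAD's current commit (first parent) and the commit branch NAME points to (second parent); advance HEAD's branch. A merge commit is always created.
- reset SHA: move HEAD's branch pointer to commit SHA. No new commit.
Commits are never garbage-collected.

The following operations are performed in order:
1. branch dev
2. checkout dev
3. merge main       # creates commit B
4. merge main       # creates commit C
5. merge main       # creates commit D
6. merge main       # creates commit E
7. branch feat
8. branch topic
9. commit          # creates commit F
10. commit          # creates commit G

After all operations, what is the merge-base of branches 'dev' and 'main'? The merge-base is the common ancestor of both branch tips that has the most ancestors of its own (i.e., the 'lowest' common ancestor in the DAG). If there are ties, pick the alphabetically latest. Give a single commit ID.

After op 1 (branch): HEAD=main@A [dev=A main=A]
After op 2 (checkout): HEAD=dev@A [dev=A main=A]
After op 3 (merge): HEAD=dev@B [dev=B main=A]
After op 4 (merge): HEAD=dev@C [dev=C main=A]
After op 5 (merge): HEAD=dev@D [dev=D main=A]
After op 6 (merge): HEAD=dev@E [dev=E main=A]
After op 7 (branch): HEAD=dev@E [dev=E feat=E main=A]
After op 8 (branch): HEAD=dev@E [dev=E feat=E main=A topic=E]
After op 9 (commit): HEAD=dev@F [dev=F feat=E main=A topic=E]
After op 10 (commit): HEAD=dev@G [dev=G feat=E main=A topic=E]
ancestors(dev=G): ['A', 'B', 'C', 'D', 'E', 'F', 'G']
ancestors(main=A): ['A']
common: ['A']

Answer: A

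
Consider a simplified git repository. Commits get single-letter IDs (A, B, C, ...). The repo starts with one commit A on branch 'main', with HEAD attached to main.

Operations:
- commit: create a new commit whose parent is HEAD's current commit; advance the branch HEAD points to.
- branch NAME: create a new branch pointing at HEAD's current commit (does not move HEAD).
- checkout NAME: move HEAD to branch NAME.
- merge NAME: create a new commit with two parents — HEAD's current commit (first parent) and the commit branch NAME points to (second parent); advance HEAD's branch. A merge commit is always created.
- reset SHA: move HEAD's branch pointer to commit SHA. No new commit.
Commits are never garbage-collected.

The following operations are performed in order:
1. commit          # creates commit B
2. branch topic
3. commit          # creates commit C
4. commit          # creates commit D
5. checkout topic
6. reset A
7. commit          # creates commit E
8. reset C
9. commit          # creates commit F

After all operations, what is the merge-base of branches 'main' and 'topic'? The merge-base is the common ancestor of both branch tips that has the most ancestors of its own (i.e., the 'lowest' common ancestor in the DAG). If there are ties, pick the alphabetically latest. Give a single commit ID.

Answer: C

Derivation:
After op 1 (commit): HEAD=main@B [main=B]
After op 2 (branch): HEAD=main@B [main=B topic=B]
After op 3 (commit): HEAD=main@C [main=C topic=B]
After op 4 (commit): HEAD=main@D [main=D topic=B]
After op 5 (checkout): HEAD=topic@B [main=D topic=B]
After op 6 (reset): HEAD=topic@A [main=D topic=A]
After op 7 (commit): HEAD=topic@E [main=D topic=E]
After op 8 (reset): HEAD=topic@C [main=D topic=C]
After op 9 (commit): HEAD=topic@F [main=D topic=F]
ancestors(main=D): ['A', 'B', 'C', 'D']
ancestors(topic=F): ['A', 'B', 'C', 'F']
common: ['A', 'B', 'C']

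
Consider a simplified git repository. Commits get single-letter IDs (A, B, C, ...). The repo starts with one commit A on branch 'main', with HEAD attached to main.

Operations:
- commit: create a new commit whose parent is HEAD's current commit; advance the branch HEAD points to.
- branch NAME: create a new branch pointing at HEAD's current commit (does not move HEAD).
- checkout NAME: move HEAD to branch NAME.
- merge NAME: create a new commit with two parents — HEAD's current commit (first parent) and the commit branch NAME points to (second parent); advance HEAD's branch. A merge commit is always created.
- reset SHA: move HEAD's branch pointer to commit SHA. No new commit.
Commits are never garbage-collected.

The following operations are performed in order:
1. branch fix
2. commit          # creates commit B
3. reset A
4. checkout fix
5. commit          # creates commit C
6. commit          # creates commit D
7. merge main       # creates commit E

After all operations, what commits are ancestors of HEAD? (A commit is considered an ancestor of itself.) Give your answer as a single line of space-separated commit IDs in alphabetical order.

Answer: A C D E

Derivation:
After op 1 (branch): HEAD=main@A [fix=A main=A]
After op 2 (commit): HEAD=main@B [fix=A main=B]
After op 3 (reset): HEAD=main@A [fix=A main=A]
After op 4 (checkout): HEAD=fix@A [fix=A main=A]
After op 5 (commit): HEAD=fix@C [fix=C main=A]
After op 6 (commit): HEAD=fix@D [fix=D main=A]
After op 7 (merge): HEAD=fix@E [fix=E main=A]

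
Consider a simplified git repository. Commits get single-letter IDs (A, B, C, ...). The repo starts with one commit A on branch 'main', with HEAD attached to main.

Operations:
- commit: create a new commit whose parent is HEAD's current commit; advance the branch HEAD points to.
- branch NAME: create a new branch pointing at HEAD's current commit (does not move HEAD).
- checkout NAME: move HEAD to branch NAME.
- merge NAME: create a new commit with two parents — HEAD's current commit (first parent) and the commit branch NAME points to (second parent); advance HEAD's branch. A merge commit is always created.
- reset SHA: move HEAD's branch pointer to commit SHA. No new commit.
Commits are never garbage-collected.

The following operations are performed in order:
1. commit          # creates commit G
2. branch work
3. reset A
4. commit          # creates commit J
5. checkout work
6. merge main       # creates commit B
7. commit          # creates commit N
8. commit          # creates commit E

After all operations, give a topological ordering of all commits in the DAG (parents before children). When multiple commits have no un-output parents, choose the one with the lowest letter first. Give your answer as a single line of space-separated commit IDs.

After op 1 (commit): HEAD=main@G [main=G]
After op 2 (branch): HEAD=main@G [main=G work=G]
After op 3 (reset): HEAD=main@A [main=A work=G]
After op 4 (commit): HEAD=main@J [main=J work=G]
After op 5 (checkout): HEAD=work@G [main=J work=G]
After op 6 (merge): HEAD=work@B [main=J work=B]
After op 7 (commit): HEAD=work@N [main=J work=N]
After op 8 (commit): HEAD=work@E [main=J work=E]
commit A: parents=[]
commit B: parents=['G', 'J']
commit E: parents=['N']
commit G: parents=['A']
commit J: parents=['A']
commit N: parents=['B']

Answer: A G J B N E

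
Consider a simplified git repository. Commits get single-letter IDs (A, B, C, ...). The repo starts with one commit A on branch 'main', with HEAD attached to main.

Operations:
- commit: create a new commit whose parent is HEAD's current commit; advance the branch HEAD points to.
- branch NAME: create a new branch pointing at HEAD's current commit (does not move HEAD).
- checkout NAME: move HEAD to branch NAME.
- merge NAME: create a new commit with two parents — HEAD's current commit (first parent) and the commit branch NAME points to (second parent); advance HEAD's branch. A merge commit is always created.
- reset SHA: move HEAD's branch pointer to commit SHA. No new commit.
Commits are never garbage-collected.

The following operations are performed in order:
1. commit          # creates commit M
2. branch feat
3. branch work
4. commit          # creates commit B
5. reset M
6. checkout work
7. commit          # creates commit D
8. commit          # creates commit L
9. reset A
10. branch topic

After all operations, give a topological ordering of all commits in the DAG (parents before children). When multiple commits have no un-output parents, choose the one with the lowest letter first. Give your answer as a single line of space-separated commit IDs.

Answer: A M B D L

Derivation:
After op 1 (commit): HEAD=main@M [main=M]
After op 2 (branch): HEAD=main@M [feat=M main=M]
After op 3 (branch): HEAD=main@M [feat=M main=M work=M]
After op 4 (commit): HEAD=main@B [feat=M main=B work=M]
After op 5 (reset): HEAD=main@M [feat=M main=M work=M]
After op 6 (checkout): HEAD=work@M [feat=M main=M work=M]
After op 7 (commit): HEAD=work@D [feat=M main=M work=D]
After op 8 (commit): HEAD=work@L [feat=M main=M work=L]
After op 9 (reset): HEAD=work@A [feat=M main=M work=A]
After op 10 (branch): HEAD=work@A [feat=M main=M topic=A work=A]
commit A: parents=[]
commit B: parents=['M']
commit D: parents=['M']
commit L: parents=['D']
commit M: parents=['A']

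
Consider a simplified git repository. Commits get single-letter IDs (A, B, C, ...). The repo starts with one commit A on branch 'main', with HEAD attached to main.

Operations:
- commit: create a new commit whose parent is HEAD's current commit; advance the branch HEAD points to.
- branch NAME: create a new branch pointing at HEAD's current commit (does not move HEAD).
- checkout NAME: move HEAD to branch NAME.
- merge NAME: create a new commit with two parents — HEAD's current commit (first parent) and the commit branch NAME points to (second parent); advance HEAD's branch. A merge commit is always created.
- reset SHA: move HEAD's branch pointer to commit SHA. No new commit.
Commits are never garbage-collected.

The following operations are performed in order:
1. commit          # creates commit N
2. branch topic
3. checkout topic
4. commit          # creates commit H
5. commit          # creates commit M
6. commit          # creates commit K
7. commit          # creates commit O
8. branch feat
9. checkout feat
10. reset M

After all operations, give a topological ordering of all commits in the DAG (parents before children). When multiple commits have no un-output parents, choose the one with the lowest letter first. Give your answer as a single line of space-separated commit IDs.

After op 1 (commit): HEAD=main@N [main=N]
After op 2 (branch): HEAD=main@N [main=N topic=N]
After op 3 (checkout): HEAD=topic@N [main=N topic=N]
After op 4 (commit): HEAD=topic@H [main=N topic=H]
After op 5 (commit): HEAD=topic@M [main=N topic=M]
After op 6 (commit): HEAD=topic@K [main=N topic=K]
After op 7 (commit): HEAD=topic@O [main=N topic=O]
After op 8 (branch): HEAD=topic@O [feat=O main=N topic=O]
After op 9 (checkout): HEAD=feat@O [feat=O main=N topic=O]
After op 10 (reset): HEAD=feat@M [feat=M main=N topic=O]
commit A: parents=[]
commit H: parents=['N']
commit K: parents=['M']
commit M: parents=['H']
commit N: parents=['A']
commit O: parents=['K']

Answer: A N H M K O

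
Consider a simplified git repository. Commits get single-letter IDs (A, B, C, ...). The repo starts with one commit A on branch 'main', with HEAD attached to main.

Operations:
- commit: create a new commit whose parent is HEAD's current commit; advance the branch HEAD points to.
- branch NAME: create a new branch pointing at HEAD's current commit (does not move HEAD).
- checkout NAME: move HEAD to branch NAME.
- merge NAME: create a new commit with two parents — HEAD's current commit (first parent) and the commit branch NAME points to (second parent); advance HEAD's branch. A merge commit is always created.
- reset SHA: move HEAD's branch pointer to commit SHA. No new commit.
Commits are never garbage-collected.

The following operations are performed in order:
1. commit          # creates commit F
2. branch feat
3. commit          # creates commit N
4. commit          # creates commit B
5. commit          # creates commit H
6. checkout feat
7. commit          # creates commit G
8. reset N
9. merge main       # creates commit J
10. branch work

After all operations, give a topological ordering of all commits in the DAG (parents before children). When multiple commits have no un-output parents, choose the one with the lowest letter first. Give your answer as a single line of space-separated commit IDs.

After op 1 (commit): HEAD=main@F [main=F]
After op 2 (branch): HEAD=main@F [feat=F main=F]
After op 3 (commit): HEAD=main@N [feat=F main=N]
After op 4 (commit): HEAD=main@B [feat=F main=B]
After op 5 (commit): HEAD=main@H [feat=F main=H]
After op 6 (checkout): HEAD=feat@F [feat=F main=H]
After op 7 (commit): HEAD=feat@G [feat=G main=H]
After op 8 (reset): HEAD=feat@N [feat=N main=H]
After op 9 (merge): HEAD=feat@J [feat=J main=H]
After op 10 (branch): HEAD=feat@J [feat=J main=H work=J]
commit A: parents=[]
commit B: parents=['N']
commit F: parents=['A']
commit G: parents=['F']
commit H: parents=['B']
commit J: parents=['N', 'H']
commit N: parents=['F']

Answer: A F G N B H J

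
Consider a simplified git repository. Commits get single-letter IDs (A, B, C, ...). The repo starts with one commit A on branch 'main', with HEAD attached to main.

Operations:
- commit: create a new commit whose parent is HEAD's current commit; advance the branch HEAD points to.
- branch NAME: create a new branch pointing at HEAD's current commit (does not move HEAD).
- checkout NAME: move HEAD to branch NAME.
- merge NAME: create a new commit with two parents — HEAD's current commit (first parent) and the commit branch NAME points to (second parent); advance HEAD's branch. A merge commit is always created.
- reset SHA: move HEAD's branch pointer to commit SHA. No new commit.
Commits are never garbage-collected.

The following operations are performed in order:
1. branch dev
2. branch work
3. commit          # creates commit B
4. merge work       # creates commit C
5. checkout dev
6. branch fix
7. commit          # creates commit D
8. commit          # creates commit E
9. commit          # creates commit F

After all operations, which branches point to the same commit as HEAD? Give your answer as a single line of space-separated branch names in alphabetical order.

Answer: dev

Derivation:
After op 1 (branch): HEAD=main@A [dev=A main=A]
After op 2 (branch): HEAD=main@A [dev=A main=A work=A]
After op 3 (commit): HEAD=main@B [dev=A main=B work=A]
After op 4 (merge): HEAD=main@C [dev=A main=C work=A]
After op 5 (checkout): HEAD=dev@A [dev=A main=C work=A]
After op 6 (branch): HEAD=dev@A [dev=A fix=A main=C work=A]
After op 7 (commit): HEAD=dev@D [dev=D fix=A main=C work=A]
After op 8 (commit): HEAD=dev@E [dev=E fix=A main=C work=A]
After op 9 (commit): HEAD=dev@F [dev=F fix=A main=C work=A]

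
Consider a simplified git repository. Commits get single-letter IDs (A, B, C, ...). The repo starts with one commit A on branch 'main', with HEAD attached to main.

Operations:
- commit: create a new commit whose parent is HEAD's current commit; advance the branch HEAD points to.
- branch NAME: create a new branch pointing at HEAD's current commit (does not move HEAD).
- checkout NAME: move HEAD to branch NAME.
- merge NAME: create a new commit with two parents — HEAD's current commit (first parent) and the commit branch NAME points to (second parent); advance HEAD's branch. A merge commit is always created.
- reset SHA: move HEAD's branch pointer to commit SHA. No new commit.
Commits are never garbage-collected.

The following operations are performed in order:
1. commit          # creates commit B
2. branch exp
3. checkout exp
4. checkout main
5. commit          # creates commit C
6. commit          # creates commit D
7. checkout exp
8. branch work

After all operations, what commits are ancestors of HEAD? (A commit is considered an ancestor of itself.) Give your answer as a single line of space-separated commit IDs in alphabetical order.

After op 1 (commit): HEAD=main@B [main=B]
After op 2 (branch): HEAD=main@B [exp=B main=B]
After op 3 (checkout): HEAD=exp@B [exp=B main=B]
After op 4 (checkout): HEAD=main@B [exp=B main=B]
After op 5 (commit): HEAD=main@C [exp=B main=C]
After op 6 (commit): HEAD=main@D [exp=B main=D]
After op 7 (checkout): HEAD=exp@B [exp=B main=D]
After op 8 (branch): HEAD=exp@B [exp=B main=D work=B]

Answer: A B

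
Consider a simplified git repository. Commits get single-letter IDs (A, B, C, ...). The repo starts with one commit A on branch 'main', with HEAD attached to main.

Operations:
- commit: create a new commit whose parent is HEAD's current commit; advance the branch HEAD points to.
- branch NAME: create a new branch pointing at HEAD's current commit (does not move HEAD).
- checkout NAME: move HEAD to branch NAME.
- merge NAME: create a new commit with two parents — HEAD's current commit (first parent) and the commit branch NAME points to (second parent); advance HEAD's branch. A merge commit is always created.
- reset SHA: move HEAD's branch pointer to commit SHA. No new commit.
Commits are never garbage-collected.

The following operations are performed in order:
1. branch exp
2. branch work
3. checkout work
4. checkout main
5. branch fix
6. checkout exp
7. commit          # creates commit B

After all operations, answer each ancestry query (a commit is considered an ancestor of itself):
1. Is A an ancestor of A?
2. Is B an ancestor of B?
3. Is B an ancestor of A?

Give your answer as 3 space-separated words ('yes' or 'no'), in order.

Answer: yes yes no

Derivation:
After op 1 (branch): HEAD=main@A [exp=A main=A]
After op 2 (branch): HEAD=main@A [exp=A main=A work=A]
After op 3 (checkout): HEAD=work@A [exp=A main=A work=A]
After op 4 (checkout): HEAD=main@A [exp=A main=A work=A]
After op 5 (branch): HEAD=main@A [exp=A fix=A main=A work=A]
After op 6 (checkout): HEAD=exp@A [exp=A fix=A main=A work=A]
After op 7 (commit): HEAD=exp@B [exp=B fix=A main=A work=A]
ancestors(A) = {A}; A in? yes
ancestors(B) = {A,B}; B in? yes
ancestors(A) = {A}; B in? no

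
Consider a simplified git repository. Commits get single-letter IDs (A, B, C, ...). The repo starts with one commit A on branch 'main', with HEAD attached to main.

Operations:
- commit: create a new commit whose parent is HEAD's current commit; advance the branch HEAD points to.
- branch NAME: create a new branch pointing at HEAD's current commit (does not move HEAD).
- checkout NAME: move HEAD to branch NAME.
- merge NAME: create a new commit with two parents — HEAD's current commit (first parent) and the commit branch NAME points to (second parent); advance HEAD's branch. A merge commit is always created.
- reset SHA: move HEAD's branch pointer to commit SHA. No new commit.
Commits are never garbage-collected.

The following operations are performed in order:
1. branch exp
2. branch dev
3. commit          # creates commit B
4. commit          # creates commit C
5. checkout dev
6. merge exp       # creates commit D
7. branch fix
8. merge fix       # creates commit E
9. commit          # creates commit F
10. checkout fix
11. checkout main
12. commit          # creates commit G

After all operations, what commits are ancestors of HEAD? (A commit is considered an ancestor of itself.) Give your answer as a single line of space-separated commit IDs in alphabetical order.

After op 1 (branch): HEAD=main@A [exp=A main=A]
After op 2 (branch): HEAD=main@A [dev=A exp=A main=A]
After op 3 (commit): HEAD=main@B [dev=A exp=A main=B]
After op 4 (commit): HEAD=main@C [dev=A exp=A main=C]
After op 5 (checkout): HEAD=dev@A [dev=A exp=A main=C]
After op 6 (merge): HEAD=dev@D [dev=D exp=A main=C]
After op 7 (branch): HEAD=dev@D [dev=D exp=A fix=D main=C]
After op 8 (merge): HEAD=dev@E [dev=E exp=A fix=D main=C]
After op 9 (commit): HEAD=dev@F [dev=F exp=A fix=D main=C]
After op 10 (checkout): HEAD=fix@D [dev=F exp=A fix=D main=C]
After op 11 (checkout): HEAD=main@C [dev=F exp=A fix=D main=C]
After op 12 (commit): HEAD=main@G [dev=F exp=A fix=D main=G]

Answer: A B C G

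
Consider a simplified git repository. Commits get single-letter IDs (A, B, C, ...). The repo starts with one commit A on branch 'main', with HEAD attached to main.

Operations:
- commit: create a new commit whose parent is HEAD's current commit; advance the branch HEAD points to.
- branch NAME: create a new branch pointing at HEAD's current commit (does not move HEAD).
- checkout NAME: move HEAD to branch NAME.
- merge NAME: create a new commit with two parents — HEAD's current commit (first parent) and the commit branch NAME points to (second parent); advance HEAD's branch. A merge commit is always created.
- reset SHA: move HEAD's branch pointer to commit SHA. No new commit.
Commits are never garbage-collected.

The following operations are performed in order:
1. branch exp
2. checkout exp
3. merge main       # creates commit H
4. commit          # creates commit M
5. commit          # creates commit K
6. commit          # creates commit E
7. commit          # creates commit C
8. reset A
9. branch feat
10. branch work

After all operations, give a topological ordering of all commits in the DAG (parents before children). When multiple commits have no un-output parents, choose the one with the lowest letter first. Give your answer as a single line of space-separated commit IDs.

Answer: A H M K E C

Derivation:
After op 1 (branch): HEAD=main@A [exp=A main=A]
After op 2 (checkout): HEAD=exp@A [exp=A main=A]
After op 3 (merge): HEAD=exp@H [exp=H main=A]
After op 4 (commit): HEAD=exp@M [exp=M main=A]
After op 5 (commit): HEAD=exp@K [exp=K main=A]
After op 6 (commit): HEAD=exp@E [exp=E main=A]
After op 7 (commit): HEAD=exp@C [exp=C main=A]
After op 8 (reset): HEAD=exp@A [exp=A main=A]
After op 9 (branch): HEAD=exp@A [exp=A feat=A main=A]
After op 10 (branch): HEAD=exp@A [exp=A feat=A main=A work=A]
commit A: parents=[]
commit C: parents=['E']
commit E: parents=['K']
commit H: parents=['A', 'A']
commit K: parents=['M']
commit M: parents=['H']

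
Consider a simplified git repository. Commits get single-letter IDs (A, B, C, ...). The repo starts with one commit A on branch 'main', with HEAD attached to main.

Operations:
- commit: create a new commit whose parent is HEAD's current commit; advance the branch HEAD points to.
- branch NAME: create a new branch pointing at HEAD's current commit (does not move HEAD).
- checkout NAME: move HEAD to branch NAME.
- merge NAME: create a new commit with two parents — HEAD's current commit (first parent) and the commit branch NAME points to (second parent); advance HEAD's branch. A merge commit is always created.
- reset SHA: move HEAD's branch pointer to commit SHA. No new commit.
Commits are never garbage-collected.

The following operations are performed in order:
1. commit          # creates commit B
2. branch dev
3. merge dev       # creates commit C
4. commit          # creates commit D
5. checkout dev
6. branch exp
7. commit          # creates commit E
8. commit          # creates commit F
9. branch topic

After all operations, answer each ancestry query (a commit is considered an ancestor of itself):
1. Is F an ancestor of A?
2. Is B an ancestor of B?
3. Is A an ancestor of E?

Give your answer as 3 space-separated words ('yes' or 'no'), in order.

Answer: no yes yes

Derivation:
After op 1 (commit): HEAD=main@B [main=B]
After op 2 (branch): HEAD=main@B [dev=B main=B]
After op 3 (merge): HEAD=main@C [dev=B main=C]
After op 4 (commit): HEAD=main@D [dev=B main=D]
After op 5 (checkout): HEAD=dev@B [dev=B main=D]
After op 6 (branch): HEAD=dev@B [dev=B exp=B main=D]
After op 7 (commit): HEAD=dev@E [dev=E exp=B main=D]
After op 8 (commit): HEAD=dev@F [dev=F exp=B main=D]
After op 9 (branch): HEAD=dev@F [dev=F exp=B main=D topic=F]
ancestors(A) = {A}; F in? no
ancestors(B) = {A,B}; B in? yes
ancestors(E) = {A,B,E}; A in? yes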